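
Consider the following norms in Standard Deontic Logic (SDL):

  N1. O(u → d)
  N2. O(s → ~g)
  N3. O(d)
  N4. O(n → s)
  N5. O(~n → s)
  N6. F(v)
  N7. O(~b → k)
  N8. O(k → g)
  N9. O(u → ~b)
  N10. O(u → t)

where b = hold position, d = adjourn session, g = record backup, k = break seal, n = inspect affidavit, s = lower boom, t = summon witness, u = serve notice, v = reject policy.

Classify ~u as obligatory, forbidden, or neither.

By case analysis on ~n: premise 5 gives O(~n → s) and premise 4 gives O(n → s), so O(s) either way.
With premise 2, O(s → ~g), the K-axiom yields O(~g).
Premise 8, O(k → g), contraposes to O(~g → ~k); with O(~g) we get O(~k).
Premise 7, O(~b → k), contraposes to O(~k → b); with O(~k) we get O(b).
Premise 9, O(u → ~b), contraposes to O(b → ~u); with O(b) we get O(~u).
Premises 1, 3, 6, 10 do not contribute to this derivation.
Hence ~u is obligatory.

Obligatory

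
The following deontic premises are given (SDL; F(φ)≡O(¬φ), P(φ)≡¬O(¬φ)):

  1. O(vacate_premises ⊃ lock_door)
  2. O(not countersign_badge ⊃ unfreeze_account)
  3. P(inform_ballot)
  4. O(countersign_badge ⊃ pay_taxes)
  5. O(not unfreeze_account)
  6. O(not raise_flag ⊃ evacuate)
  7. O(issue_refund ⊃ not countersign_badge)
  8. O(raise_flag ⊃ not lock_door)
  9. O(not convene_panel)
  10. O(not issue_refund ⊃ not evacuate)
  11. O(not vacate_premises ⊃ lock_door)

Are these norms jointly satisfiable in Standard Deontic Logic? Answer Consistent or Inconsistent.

Premises 11 and 1 cover both cases: O(not vacate_premises ⊃ lock_door) and O(vacate_premises ⊃ lock_door). Since not vacate_premises ∨ vacate_premises is a tautology, O(lock_door) follows.
The contrapositive of premise 8 (O(raise_flag ⊃ not lock_door)) is O(lock_door ⊃ not raise_flag), and O(lock_door) is already established, so O(not raise_flag).
Premise 6 is O(not raise_flag ⊃ evacuate); since O(not raise_flag), deontic closure gives O(evacuate).
Premise 10, O(not issue_refund ⊃ not evacuate), contraposes to O(evacuate ⊃ issue_refund); with O(evacuate) we get O(issue_refund).
From O(issue_refund) and premise 7, O(issue_refund ⊃ not countersign_badge), we obtain O(not countersign_badge).
Applying K to premise 2 (O(not countersign_badge ⊃ unfreeze_account)) and O(not countersign_badge) yields O(unfreeze_account).
Yet premise 5 states O(not unfreeze_account).
We now have both O(unfreeze_account) and O(not unfreeze_account) — unfreeze_account is simultaneously obligatory and forbidden, violating the D-axiom.

Inconsistent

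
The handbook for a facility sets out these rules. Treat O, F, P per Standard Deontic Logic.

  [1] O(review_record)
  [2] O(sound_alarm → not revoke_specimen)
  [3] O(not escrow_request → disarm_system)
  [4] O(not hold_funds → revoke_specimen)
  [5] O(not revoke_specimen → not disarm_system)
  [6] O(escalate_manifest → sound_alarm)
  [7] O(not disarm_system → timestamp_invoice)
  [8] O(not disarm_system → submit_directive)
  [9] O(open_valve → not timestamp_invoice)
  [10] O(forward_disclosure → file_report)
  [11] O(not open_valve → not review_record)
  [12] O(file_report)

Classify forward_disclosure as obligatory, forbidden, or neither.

Premise 10 is O(forward_disclosure → file_report); even if O(file_report) held, inferring O(forward_disclosure) would be affirming the consequent — invalid.
No premise or chain of K-axiom applications forces O(forward_disclosure), and none forces O(not forward_disclosure). So forward_disclosure is neither obligatory nor forbidden under these norms.

Neither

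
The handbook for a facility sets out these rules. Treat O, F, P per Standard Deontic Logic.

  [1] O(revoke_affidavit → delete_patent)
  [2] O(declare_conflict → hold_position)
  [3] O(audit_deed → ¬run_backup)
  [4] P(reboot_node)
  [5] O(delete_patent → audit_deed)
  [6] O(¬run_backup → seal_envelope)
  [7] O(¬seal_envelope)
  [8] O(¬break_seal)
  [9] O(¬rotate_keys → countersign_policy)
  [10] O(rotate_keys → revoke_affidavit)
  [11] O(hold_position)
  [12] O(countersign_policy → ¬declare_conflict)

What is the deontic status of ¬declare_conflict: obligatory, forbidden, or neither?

Premise 7 gives O(¬seal_envelope).
The contrapositive of premise 6 (O(¬run_backup → seal_envelope)) is O(¬seal_envelope → run_backup), and O(¬seal_envelope) is already established, so O(run_backup).
The contrapositive of premise 3 (O(audit_deed → ¬run_backup)) is O(run_backup → ¬audit_deed), and O(run_backup) is already established, so O(¬audit_deed).
Premise 5, O(delete_patent → audit_deed), contraposes to O(¬audit_deed → ¬delete_patent); with O(¬audit_deed) we get O(¬delete_patent).
Premise 1, O(revoke_affidavit → delete_patent), contraposes to O(¬delete_patent → ¬revoke_affidavit); with O(¬delete_patent) we get O(¬revoke_affidavit).
Premise 10 is O(rotate_keys → revoke_affidavit); contrapositively O(¬revoke_affidavit → ¬rotate_keys). Since O(¬revoke_affidavit) holds, K gives O(¬rotate_keys).
Applying K to premise 9 (O(¬rotate_keys → countersign_policy)) and O(¬rotate_keys) yields O(countersign_policy).
From O(countersign_policy) and premise 12, O(countersign_policy → ¬declare_conflict), we obtain O(¬declare_conflict).
Premises 2, 4, 8, 11 do not contribute to this derivation.
Hence ¬declare_conflict is obligatory.

Obligatory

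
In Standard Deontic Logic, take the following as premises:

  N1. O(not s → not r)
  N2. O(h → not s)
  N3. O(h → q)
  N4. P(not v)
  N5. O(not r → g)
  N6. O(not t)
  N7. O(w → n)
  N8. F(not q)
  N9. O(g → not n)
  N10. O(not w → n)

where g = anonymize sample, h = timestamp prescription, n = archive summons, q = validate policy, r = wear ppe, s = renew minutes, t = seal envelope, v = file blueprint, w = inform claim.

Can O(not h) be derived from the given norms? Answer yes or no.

Premises 7 and 10 cover both cases: O(w → n) and O(not w → n). Since w ∨ not w is a tautology, O(n) follows.
Premise 9, O(g → not n), contraposes to O(n → not g); with O(n) we get O(not g).
Premise 5, O(not r → g), contraposes to O(not g → r); with O(not g) we get O(r).
The contrapositive of premise 1 (O(not s → not r)) is O(r → s), and O(r) is already established, so O(s).
Premise 2 is O(h → not s); contrapositively O(s → not h). Since O(s) holds, K gives O(not h).
Premises 3, 4, 6, 8 do not contribute to this derivation.
So O(not h) follows.

Yes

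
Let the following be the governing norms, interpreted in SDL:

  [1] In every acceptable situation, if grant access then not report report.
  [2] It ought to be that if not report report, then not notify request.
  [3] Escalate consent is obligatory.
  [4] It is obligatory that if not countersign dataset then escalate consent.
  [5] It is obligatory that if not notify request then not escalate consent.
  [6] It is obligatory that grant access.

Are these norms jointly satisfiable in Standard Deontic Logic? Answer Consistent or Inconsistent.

Premise 3 states O(escalate_consent) outright.
The contrapositive of premise 5 (O(¬notify_request → ¬escalate_consent)) is O(escalate_consent → notify_request), and O(escalate_consent) is already established, so O(notify_request).
Premise 2, O(¬report_report → ¬notify_request), contraposes to O(notify_request → report_report); with O(notify_request) we get O(report_report).
The contrapositive of premise 1 (O(grant_access → ¬report_report)) is O(report_report → ¬grant_access), and O(report_report) is already established, so O(¬grant_access).
Yet premise 6 states O(grant_access).
We now have both O(¬grant_access) and O(grant_access) — grant_access is simultaneously obligatory and forbidden, violating the D-axiom.

Inconsistent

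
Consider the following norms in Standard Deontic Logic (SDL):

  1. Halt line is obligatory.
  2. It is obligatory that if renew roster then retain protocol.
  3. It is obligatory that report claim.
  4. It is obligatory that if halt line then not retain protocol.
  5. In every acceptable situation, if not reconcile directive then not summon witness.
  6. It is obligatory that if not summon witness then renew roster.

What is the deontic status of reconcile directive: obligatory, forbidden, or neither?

Obligatory

From premise 1 we have O(halt_line).
Premise 4 is O(halt_line → ¬retain_protocol); since O(halt_line), deontic closure gives O(¬retain_protocol).
Premise 2, O(renew_roster → retain_protocol), contraposes to O(¬retain_protocol → ¬renew_roster); with O(¬retain_protocol) we get O(¬renew_roster).
Premise 6, O(¬summon_witness → renew_roster), contraposes to O(¬renew_roster → summon_witness); with O(¬renew_roster) we get O(summon_witness).
Premise 5 is O(¬reconcile_directive → ¬summon_witness); contrapositively O(summon_witness → reconcile_directive). Since O(summon_witness) holds, K gives O(reconcile_directive).
Premise 3 does not contribute to this derivation.
Hence reconcile_directive is obligatory.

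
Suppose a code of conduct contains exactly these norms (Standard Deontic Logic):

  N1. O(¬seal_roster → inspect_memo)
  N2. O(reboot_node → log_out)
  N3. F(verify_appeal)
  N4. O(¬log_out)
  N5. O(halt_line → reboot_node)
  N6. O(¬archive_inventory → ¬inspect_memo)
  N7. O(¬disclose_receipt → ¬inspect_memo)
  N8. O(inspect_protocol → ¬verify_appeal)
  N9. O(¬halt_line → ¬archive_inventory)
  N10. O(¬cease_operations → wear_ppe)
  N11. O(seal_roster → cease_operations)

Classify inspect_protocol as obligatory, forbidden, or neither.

Premise 8 is O(inspect_protocol → ¬verify_appeal); even if O(¬verify_appeal) held, inferring O(inspect_protocol) would be affirming the consequent — invalid.
No premise or chain of K-axiom applications forces O(inspect_protocol), and none forces O(¬inspect_protocol). So inspect_protocol is neither obligatory nor forbidden under these norms.

Neither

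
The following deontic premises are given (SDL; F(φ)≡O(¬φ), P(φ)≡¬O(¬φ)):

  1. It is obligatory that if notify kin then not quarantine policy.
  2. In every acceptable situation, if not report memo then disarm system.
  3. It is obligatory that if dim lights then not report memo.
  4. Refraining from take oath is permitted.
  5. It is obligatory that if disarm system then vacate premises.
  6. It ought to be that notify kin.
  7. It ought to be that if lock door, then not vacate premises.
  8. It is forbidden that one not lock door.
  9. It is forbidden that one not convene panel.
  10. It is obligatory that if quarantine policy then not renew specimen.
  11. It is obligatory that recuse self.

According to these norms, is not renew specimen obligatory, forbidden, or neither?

Neither

Premise 10 is O(quarantine_policy → ¬renew_specimen), but O(quarantine_policy) is not derivable from the premises, so it does not yield O(¬renew_specimen).
No premise or chain of K-axiom applications forces O(¬renew_specimen), and none forces O(renew_specimen). So ¬renew_specimen is neither obligatory nor forbidden under these norms.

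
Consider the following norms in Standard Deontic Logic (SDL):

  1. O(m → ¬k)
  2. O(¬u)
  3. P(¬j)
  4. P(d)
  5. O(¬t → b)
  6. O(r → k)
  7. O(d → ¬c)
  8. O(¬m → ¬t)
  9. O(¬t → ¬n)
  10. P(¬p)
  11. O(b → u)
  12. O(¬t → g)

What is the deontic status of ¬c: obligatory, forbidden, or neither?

Premise 7 is O(d → ¬c), but O(d) is not derivable from the premises (the permission P(d) asserts only ¬O(¬d), not O(d)), so it does not yield O(¬c).
No premise or chain of K-axiom applications forces O(¬c), and none forces O(c). So ¬c is neither obligatory nor forbidden under these norms.

Neither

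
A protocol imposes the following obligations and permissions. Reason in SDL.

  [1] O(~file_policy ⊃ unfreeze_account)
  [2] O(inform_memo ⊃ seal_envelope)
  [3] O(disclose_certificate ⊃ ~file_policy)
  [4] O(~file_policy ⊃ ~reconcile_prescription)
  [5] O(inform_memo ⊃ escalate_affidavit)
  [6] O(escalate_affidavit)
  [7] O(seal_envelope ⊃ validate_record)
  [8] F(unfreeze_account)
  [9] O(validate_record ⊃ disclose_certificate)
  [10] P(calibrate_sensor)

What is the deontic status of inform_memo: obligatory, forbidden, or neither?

F(unfreeze_account) at premise 8 means O(~unfreeze_account).
Premise 1, O(~file_policy ⊃ unfreeze_account), contraposes to O(~unfreeze_account ⊃ file_policy); with O(~unfreeze_account) we get O(file_policy).
The contrapositive of premise 3 (O(disclose_certificate ⊃ ~file_policy)) is O(file_policy ⊃ ~disclose_certificate), and O(file_policy) is already established, so O(~disclose_certificate).
Premise 9 is O(validate_record ⊃ disclose_certificate); contrapositively O(~disclose_certificate ⊃ ~validate_record). Since O(~disclose_certificate) holds, K gives O(~validate_record).
The contrapositive of premise 7 (O(seal_envelope ⊃ validate_record)) is O(~validate_record ⊃ ~seal_envelope), and O(~validate_record) is already established, so O(~seal_envelope).
Premise 2, O(inform_memo ⊃ seal_envelope), contraposes to O(~seal_envelope ⊃ ~inform_memo); with O(~seal_envelope) we get O(~inform_memo).
Premises 4, 5, 6, 10 do not contribute to this derivation.
Thus O(~inform_memo), which is F(inform_memo): inform_memo is forbidden.

Forbidden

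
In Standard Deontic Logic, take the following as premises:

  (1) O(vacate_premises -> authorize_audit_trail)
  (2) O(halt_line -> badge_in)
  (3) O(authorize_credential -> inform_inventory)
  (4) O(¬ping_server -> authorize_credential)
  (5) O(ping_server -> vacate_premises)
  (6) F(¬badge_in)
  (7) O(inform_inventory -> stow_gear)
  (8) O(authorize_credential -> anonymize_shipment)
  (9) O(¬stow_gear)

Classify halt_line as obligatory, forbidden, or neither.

Premise 2 is O(halt_line -> badge_in); even if O(badge_in) held, inferring O(halt_line) would be affirming the consequent — invalid.
No premise or chain of K-axiom applications forces O(halt_line), and none forces O(¬halt_line). So halt_line is neither obligatory nor forbidden under these norms.

Neither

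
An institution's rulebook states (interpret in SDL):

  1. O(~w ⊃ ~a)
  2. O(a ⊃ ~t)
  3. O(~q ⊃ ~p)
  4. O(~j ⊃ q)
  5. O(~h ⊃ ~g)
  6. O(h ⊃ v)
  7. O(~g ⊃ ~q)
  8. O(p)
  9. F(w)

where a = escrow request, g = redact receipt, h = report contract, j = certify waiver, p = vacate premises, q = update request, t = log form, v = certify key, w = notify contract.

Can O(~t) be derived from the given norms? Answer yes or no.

Premise 2 is O(a ⊃ ~t), but O(a) is not derivable from the premises, so it does not yield O(~t).
No other premise forces O(~t). An ideal world satisfying every premise can still have ~t false, so O(~t) is not derivable.

No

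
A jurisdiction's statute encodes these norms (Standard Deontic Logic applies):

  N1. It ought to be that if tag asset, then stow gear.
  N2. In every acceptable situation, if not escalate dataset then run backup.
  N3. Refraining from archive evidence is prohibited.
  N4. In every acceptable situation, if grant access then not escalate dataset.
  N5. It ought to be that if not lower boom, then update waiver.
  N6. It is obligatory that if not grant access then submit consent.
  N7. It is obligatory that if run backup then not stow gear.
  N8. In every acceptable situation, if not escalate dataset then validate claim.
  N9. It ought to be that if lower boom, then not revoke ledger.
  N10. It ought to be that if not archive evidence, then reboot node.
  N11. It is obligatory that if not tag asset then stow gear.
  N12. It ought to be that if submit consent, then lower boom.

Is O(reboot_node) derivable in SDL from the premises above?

No

Premise 10 is O(¬archive_evidence → reboot_node), but O(¬archive_evidence) is not derivable from the premises, so it does not yield O(reboot_node).
No other premise forces O(reboot_node). An ideal world satisfying every premise can still have reboot_node false, so O(reboot_node) is not derivable.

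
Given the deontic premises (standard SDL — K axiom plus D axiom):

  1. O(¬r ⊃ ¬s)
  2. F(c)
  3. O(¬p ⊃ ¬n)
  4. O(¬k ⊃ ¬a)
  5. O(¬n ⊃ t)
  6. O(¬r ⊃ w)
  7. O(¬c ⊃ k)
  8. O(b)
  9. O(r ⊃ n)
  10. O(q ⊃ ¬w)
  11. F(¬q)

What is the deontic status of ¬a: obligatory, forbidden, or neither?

Premise 4 is O(¬k ⊃ ¬a), but O(¬k) is not derivable from the premises, so it does not yield O(¬a).
No premise or chain of K-axiom applications forces O(¬a), and none forces O(a). So ¬a is neither obligatory nor forbidden under these norms.

Neither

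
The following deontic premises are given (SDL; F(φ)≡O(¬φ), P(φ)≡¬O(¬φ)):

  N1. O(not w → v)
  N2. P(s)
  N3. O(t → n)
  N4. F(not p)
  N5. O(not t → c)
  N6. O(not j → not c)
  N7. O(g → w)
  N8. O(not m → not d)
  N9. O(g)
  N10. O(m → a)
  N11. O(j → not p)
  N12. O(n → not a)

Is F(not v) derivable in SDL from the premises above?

Premise 1 is O(not w → v), but O(not w) is not derivable from the premises, so it does not yield O(v).
No other premise forces O(v). An ideal world satisfying every premise can still have not v true, so F(not v) is not derivable.

No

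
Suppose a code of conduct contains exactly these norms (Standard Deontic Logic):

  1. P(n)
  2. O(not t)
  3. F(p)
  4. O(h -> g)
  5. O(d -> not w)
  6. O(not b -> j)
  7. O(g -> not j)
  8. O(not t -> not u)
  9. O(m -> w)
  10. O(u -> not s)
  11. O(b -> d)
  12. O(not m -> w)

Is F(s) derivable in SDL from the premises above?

Premise 10 is O(u -> not s), but O(u) is not derivable from the premises, so it does not yield O(not s).
No other premise forces O(not s). An ideal world satisfying every premise can still have s true, so F(s) is not derivable.

No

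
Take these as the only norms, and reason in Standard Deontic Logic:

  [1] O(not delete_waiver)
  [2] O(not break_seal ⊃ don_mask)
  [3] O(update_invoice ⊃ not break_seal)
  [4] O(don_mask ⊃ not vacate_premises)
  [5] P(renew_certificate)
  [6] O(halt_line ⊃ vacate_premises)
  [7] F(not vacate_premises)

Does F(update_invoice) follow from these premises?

Yes

Premise 7 is F(not vacate_premises), i.e. O(vacate_premises).
Premise 4 is O(don_mask ⊃ not vacate_premises); contrapositively O(vacate_premises ⊃ not don_mask). Since O(vacate_premises) holds, K gives O(not don_mask).
Premise 2 is O(not break_seal ⊃ don_mask); contrapositively O(not don_mask ⊃ break_seal). Since O(not don_mask) holds, K gives O(break_seal).
Premise 3 is O(update_invoice ⊃ not break_seal); contrapositively O(break_seal ⊃ not update_invoice). Since O(break_seal) holds, K gives O(not update_invoice).
Premises 1, 5, 6 do not contribute to this derivation.
So O(not update_invoice) holds, i.e. F(update_invoice). The claim follows.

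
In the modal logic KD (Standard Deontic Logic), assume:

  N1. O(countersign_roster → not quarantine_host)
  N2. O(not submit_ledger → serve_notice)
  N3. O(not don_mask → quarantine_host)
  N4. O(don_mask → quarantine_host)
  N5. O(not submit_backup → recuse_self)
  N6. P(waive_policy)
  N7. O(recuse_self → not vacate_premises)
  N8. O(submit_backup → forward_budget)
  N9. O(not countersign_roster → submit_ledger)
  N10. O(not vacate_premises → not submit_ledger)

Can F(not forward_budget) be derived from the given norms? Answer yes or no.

Yes

Premises 4 and 3 cover both cases: O(don_mask → quarantine_host) and O(not don_mask → quarantine_host). Since don_mask ∨ not don_mask is a tautology, O(quarantine_host) follows.
Premise 1, O(countersign_roster → not quarantine_host), contraposes to O(quarantine_host → not countersign_roster); with O(quarantine_host) we get O(not countersign_roster).
With premise 9, O(not countersign_roster → submit_ledger), the K-axiom yields O(submit_ledger).
The contrapositive of premise 10 (O(not vacate_premises → not submit_ledger)) is O(submit_ledger → vacate_premises), and O(submit_ledger) is already established, so O(vacate_premises).
Premise 7 is O(recuse_self → not vacate_premises); contrapositively O(vacate_premises → not recuse_self). Since O(vacate_premises) holds, K gives O(not recuse_self).
Premise 5 is O(not submit_backup → recuse_self); contrapositively O(not recuse_self → submit_backup). Since O(not recuse_self) holds, K gives O(submit_backup).
Applying K to premise 8 (O(submit_backup → forward_budget)) and O(submit_backup) yields O(forward_budget).
Premises 2, 6 do not contribute to this derivation.
So O(forward_budget) holds, i.e. F(not forward_budget). The claim follows.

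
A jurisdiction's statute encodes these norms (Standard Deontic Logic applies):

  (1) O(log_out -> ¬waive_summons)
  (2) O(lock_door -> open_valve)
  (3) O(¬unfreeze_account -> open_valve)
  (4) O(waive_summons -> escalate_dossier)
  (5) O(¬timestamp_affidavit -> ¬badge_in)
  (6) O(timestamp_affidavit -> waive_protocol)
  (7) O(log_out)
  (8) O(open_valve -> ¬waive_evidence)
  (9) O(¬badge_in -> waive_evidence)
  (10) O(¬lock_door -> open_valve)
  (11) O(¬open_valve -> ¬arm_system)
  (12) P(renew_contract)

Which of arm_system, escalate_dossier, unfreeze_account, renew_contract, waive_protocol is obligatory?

waive_protocol

By case analysis on ¬lock_door: premise 10 gives O(¬lock_door -> open_valve) and premise 2 gives O(lock_door -> open_valve), so O(open_valve) either way.
Premise 8 is O(open_valve -> ¬waive_evidence); since O(open_valve), deontic closure gives O(¬waive_evidence).
Premise 9, O(¬badge_in -> waive_evidence), contraposes to O(¬waive_evidence -> badge_in); with O(¬waive_evidence) we get O(badge_in).
Premise 5 is O(¬timestamp_affidavit -> ¬badge_in); contrapositively O(badge_in -> timestamp_affidavit). Since O(badge_in) holds, K gives O(timestamp_affidavit).
Applying K to premise 6 (O(timestamp_affidavit -> waive_protocol)) and O(timestamp_affidavit) yields O(waive_protocol).
So O(waive_protocol) holds — waive_protocol is obligatory. None of the other listed options is made obligatory by any chain of premises.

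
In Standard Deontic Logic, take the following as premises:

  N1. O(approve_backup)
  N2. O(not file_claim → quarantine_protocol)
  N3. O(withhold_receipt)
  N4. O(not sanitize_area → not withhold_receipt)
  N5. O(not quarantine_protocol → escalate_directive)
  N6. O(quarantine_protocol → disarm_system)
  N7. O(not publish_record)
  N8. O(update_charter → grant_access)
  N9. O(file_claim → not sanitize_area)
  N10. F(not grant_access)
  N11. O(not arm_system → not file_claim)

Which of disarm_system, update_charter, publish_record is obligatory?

Premise 3 states O(withhold_receipt) outright.
Premise 4 is O(not sanitize_area → not withhold_receipt); contrapositively O(withhold_receipt → sanitize_area). Since O(withhold_receipt) holds, K gives O(sanitize_area).
Premise 9, O(file_claim → not sanitize_area), contraposes to O(sanitize_area → not file_claim); with O(sanitize_area) we get O(not file_claim).
From O(not file_claim) and premise 2, O(not file_claim → quarantine_protocol), we obtain O(quarantine_protocol).
With premise 6, O(quarantine_protocol → disarm_system), the K-axiom yields O(disarm_system).
So O(disarm_system) holds — disarm_system is obligatory. None of the other listed options is made obligatory by any chain of premises.

disarm_system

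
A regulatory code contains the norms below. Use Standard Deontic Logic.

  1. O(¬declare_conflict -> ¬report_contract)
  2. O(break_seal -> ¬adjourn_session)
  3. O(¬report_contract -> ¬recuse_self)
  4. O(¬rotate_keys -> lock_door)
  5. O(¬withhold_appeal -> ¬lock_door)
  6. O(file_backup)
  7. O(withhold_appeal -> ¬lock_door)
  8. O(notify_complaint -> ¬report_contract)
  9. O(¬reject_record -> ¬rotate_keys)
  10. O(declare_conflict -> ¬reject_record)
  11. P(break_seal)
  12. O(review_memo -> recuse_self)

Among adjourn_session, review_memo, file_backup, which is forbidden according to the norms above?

Premises 7 and 5 are O(withhold_appeal -> ¬lock_door) and O(¬withhold_appeal -> ¬lock_door); every ideal world satisfies withhold_appeal or ¬withhold_appeal, so in either case ¬lock_door holds — hence O(¬lock_door).
Premise 4 is O(¬rotate_keys -> lock_door); contrapositively O(¬lock_door -> rotate_keys). Since O(¬lock_door) holds, K gives O(rotate_keys).
Premise 9 is O(¬reject_record -> ¬rotate_keys); contrapositively O(rotate_keys -> reject_record). Since O(rotate_keys) holds, K gives O(reject_record).
Premise 10 is O(declare_conflict -> ¬reject_record); contrapositively O(reject_record -> ¬declare_conflict). Since O(reject_record) holds, K gives O(¬declare_conflict).
From O(¬declare_conflict) and premise 1, O(¬declare_conflict -> ¬report_contract), we obtain O(¬report_contract).
With premise 3, O(¬report_contract -> ¬recuse_self), the K-axiom yields O(¬recuse_self).
The contrapositive of premise 12 (O(review_memo -> recuse_self)) is O(¬recuse_self -> ¬review_memo), and O(¬recuse_self) is already established, so O(¬review_memo).
So O(¬review_memo) holds, i.e. review_memo is forbidden. None of the other listed options is forbidden under the premises.

review_memo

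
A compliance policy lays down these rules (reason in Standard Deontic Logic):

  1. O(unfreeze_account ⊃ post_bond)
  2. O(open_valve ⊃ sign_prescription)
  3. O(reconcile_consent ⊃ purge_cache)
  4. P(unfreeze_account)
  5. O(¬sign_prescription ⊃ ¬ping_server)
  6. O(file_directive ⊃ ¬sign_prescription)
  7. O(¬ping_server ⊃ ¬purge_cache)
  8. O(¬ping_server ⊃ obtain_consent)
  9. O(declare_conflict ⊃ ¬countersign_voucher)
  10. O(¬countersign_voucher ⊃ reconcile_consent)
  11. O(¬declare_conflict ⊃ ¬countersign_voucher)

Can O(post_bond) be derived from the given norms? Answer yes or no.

No

Premise 1 is O(unfreeze_account ⊃ post_bond), but O(unfreeze_account) is not derivable from the premises (the permission P(unfreeze_account) asserts only ¬O(¬unfreeze_account), not O(unfreeze_account)), so it does not yield O(post_bond).
No other premise forces O(post_bond). An ideal world satisfying every premise can still have post_bond false, so O(post_bond) is not derivable.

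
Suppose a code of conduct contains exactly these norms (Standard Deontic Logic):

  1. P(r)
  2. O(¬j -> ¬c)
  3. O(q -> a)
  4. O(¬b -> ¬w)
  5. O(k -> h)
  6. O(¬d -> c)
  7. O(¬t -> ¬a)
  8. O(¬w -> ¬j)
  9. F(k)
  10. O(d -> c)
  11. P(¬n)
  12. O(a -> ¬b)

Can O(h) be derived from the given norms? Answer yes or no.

No

Premise 5 is O(k -> h), but O(k) is not derivable from the premises, so it does not yield O(h).
No other premise forces O(h). An ideal world satisfying every premise can still have h false, so O(h) is not derivable.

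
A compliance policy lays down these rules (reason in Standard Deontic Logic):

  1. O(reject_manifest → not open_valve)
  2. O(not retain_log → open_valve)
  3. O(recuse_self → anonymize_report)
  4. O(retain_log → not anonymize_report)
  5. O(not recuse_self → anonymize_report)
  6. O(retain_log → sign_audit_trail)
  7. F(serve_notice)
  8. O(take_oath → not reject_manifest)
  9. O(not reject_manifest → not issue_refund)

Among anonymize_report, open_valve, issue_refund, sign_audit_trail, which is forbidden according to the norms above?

By case analysis on recuse_self: premise 3 gives O(recuse_self → anonymize_report) and premise 5 gives O(not recuse_self → anonymize_report), so O(anonymize_report) either way.
Premise 4, O(retain_log → not anonymize_report), contraposes to O(anonymize_report → not retain_log); with O(anonymize_report) we get O(not retain_log).
With premise 2, O(not retain_log → open_valve), the K-axiom yields O(open_valve).
The contrapositive of premise 1 (O(reject_manifest → not open_valve)) is O(open_valve → not reject_manifest), and O(open_valve) is already established, so O(not reject_manifest).
Applying K to premise 9 (O(not reject_manifest → not issue_refund)) and O(not reject_manifest) yields O(not issue_refund).
So O(not issue_refund) holds, i.e. issue_refund is forbidden. None of the other listed options is forbidden under the premises.

issue_refund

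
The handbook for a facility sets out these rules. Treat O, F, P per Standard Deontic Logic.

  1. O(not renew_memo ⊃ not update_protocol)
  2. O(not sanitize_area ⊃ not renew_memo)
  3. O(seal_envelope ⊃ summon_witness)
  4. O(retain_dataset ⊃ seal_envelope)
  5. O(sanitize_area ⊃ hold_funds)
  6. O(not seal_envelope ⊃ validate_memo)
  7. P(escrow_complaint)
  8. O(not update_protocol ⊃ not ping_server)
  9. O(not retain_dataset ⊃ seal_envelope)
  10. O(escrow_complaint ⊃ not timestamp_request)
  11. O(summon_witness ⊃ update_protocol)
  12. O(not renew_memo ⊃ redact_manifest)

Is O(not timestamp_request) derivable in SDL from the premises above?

No

Premise 10 is O(escrow_complaint ⊃ not timestamp_request), but O(escrow_complaint) is not derivable from the premises (the permission P(escrow_complaint) asserts only not O(not escrow_complaint), not O(escrow_complaint)), so it does not yield O(not timestamp_request).
No other premise forces O(not timestamp_request). An ideal world satisfying every premise can still have not timestamp_request false, so O(not timestamp_request) is not derivable.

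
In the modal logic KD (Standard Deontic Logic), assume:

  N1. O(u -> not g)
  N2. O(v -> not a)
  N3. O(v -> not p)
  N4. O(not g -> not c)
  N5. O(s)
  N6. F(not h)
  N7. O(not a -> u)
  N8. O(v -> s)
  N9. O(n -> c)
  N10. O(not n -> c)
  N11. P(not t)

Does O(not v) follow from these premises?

Yes

By case analysis on not n: premise 10 gives O(not n -> c) and premise 9 gives O(n -> c), so O(c) either way.
The contrapositive of premise 4 (O(not g -> not c)) is O(c -> g), and O(c) is already established, so O(g).
Premise 1, O(u -> not g), contraposes to O(g -> not u); with O(g) we get O(not u).
Premise 7 is O(not a -> u); contrapositively O(not u -> a). Since O(not u) holds, K gives O(a).
Premise 2, O(v -> not a), contraposes to O(a -> not v); with O(a) we get O(not v).
Premises 3, 5, 6, 8, 11 do not contribute to this derivation.
So O(not v) follows.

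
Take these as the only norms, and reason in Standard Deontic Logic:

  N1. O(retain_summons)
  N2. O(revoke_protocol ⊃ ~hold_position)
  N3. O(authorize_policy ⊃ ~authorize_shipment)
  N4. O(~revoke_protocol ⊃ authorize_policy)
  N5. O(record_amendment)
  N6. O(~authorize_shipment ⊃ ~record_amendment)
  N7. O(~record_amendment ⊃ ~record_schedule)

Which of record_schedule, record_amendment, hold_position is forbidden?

Premise 5 states O(record_amendment) outright.
The contrapositive of premise 6 (O(~authorize_shipment ⊃ ~record_amendment)) is O(record_amendment ⊃ authorize_shipment), and O(record_amendment) is already established, so O(authorize_shipment).
Premise 3 is O(authorize_policy ⊃ ~authorize_shipment); contrapositively O(authorize_shipment ⊃ ~authorize_policy). Since O(authorize_shipment) holds, K gives O(~authorize_policy).
Premise 4 is O(~revoke_protocol ⊃ authorize_policy); contrapositively O(~authorize_policy ⊃ revoke_protocol). Since O(~authorize_policy) holds, K gives O(revoke_protocol).
With premise 2, O(revoke_protocol ⊃ ~hold_position), the K-axiom yields O(~hold_position).
So O(~hold_position) holds, i.e. hold_position is forbidden. None of the other listed options is forbidden under the premises.

hold_position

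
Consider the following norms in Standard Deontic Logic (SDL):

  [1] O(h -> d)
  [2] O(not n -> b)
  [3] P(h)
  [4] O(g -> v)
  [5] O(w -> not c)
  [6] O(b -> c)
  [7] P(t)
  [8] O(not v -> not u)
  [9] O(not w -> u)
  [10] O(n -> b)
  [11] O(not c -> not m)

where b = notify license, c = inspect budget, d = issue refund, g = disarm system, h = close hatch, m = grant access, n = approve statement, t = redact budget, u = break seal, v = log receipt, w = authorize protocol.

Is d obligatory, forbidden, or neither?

Premise 1 is O(h -> d), but O(h) is not derivable from the premises (the permission P(h) asserts only not O(not h), not O(h)), so it does not yield O(d).
No premise or chain of K-axiom applications forces O(d), and none forces O(not d). So d is neither obligatory nor forbidden under these norms.

Neither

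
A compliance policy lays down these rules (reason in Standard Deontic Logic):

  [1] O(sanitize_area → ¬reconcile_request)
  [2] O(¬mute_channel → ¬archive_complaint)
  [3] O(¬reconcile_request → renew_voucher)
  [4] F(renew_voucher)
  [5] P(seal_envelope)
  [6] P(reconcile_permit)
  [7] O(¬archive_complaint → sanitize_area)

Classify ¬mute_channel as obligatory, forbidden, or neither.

Premise 4, F(renew_voucher), is equivalent to O(¬renew_voucher).
The contrapositive of premise 3 (O(¬reconcile_request → renew_voucher)) is O(¬renew_voucher → reconcile_request), and O(¬renew_voucher) is already established, so O(reconcile_request).
The contrapositive of premise 1 (O(sanitize_area → ¬reconcile_request)) is O(reconcile_request → ¬sanitize_area), and O(reconcile_request) is already established, so O(¬sanitize_area).
Premise 7 is O(¬archive_complaint → sanitize_area); contrapositively O(¬sanitize_area → archive_complaint). Since O(¬sanitize_area) holds, K gives O(archive_complaint).
The contrapositive of premise 2 (O(¬mute_channel → ¬archive_complaint)) is O(archive_complaint → mute_channel), and O(archive_complaint) is already established, so O(mute_channel).
Premises 5, 6 do not contribute to this derivation.
Thus O(mute_channel), which is F(¬mute_channel): ¬mute_channel is forbidden.

Forbidden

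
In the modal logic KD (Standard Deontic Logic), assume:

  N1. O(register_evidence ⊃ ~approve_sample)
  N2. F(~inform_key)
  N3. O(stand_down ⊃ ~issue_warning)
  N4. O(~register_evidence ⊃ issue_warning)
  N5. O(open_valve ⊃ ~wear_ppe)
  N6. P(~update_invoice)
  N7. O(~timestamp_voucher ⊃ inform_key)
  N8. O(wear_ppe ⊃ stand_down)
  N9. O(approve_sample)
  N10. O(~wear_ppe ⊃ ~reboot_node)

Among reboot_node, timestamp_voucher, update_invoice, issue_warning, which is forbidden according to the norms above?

From premise 9 we have O(approve_sample).
Premise 1 is O(register_evidence ⊃ ~approve_sample); contrapositively O(approve_sample ⊃ ~register_evidence). Since O(approve_sample) holds, K gives O(~register_evidence).
With premise 4, O(~register_evidence ⊃ issue_warning), the K-axiom yields O(issue_warning).
The contrapositive of premise 3 (O(stand_down ⊃ ~issue_warning)) is O(issue_warning ⊃ ~stand_down), and O(issue_warning) is already established, so O(~stand_down).
Premise 8 is O(wear_ppe ⊃ stand_down); contrapositively O(~stand_down ⊃ ~wear_ppe). Since O(~stand_down) holds, K gives O(~wear_ppe).
Premise 10 is O(~wear_ppe ⊃ ~reboot_node); since O(~wear_ppe), deontic closure gives O(~reboot_node).
So O(~reboot_node) holds, i.e. reboot_node is forbidden. None of the other listed options is forbidden under the premises.

reboot_node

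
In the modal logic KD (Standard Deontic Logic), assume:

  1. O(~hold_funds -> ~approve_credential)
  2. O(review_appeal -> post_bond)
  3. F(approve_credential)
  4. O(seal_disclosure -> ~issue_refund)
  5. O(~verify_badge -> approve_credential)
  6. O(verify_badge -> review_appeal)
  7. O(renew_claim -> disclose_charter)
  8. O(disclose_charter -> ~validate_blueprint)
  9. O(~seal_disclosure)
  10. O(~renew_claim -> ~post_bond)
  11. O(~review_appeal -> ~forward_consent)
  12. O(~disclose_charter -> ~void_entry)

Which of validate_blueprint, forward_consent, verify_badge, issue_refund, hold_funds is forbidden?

validate_blueprint

F(approve_credential) at premise 3 means O(~approve_credential).
Premise 5 is O(~verify_badge -> approve_credential); contrapositively O(~approve_credential -> verify_badge). Since O(~approve_credential) holds, K gives O(verify_badge).
With premise 6, O(verify_badge -> review_appeal), the K-axiom yields O(review_appeal).
From O(review_appeal) and premise 2, O(review_appeal -> post_bond), we obtain O(post_bond).
Premise 10 is O(~renew_claim -> ~post_bond); contrapositively O(post_bond -> renew_claim). Since O(post_bond) holds, K gives O(renew_claim).
Applying K to premise 7 (O(renew_claim -> disclose_charter)) and O(renew_claim) yields O(disclose_charter).
From O(disclose_charter) and premise 8, O(disclose_charter -> ~validate_blueprint), we obtain O(~validate_blueprint).
So O(~validate_blueprint) holds, i.e. validate_blueprint is forbidden. None of the other listed options is forbidden under the premises.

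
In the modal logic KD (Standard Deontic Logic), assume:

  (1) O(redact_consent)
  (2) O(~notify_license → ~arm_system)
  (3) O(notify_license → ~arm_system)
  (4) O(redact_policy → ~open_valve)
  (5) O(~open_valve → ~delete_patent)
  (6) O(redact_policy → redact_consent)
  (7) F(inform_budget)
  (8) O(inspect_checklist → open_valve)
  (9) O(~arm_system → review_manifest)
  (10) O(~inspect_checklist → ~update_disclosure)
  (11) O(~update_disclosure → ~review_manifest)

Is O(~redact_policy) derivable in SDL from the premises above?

Yes

Premises 2 and 3 cover both cases: O(~notify_license → ~arm_system) and O(notify_license → ~arm_system). Since ~notify_license ∨ notify_license is a tautology, O(~arm_system) follows.
Applying K to premise 9 (O(~arm_system → review_manifest)) and O(~arm_system) yields O(review_manifest).
The contrapositive of premise 11 (O(~update_disclosure → ~review_manifest)) is O(review_manifest → update_disclosure), and O(review_manifest) is already established, so O(update_disclosure).
Premise 10, O(~inspect_checklist → ~update_disclosure), contraposes to O(update_disclosure → inspect_checklist); with O(update_disclosure) we get O(inspect_checklist).
Premise 8 is O(inspect_checklist → open_valve); since O(inspect_checklist), deontic closure gives O(open_valve).
The contrapositive of premise 4 (O(redact_policy → ~open_valve)) is O(open_valve → ~redact_policy), and O(open_valve) is already established, so O(~redact_policy).
Premises 1, 5, 6, 7 do not contribute to this derivation.
So O(~redact_policy) follows.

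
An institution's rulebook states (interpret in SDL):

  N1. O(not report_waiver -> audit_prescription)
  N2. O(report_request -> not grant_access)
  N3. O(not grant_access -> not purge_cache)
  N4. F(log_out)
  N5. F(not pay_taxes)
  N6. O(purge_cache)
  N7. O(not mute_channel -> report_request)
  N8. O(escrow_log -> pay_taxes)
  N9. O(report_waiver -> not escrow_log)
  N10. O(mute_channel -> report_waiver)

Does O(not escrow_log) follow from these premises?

From premise 6 we have O(purge_cache).
Premise 3 is O(not grant_access -> not purge_cache); contrapositively O(purge_cache -> grant_access). Since O(purge_cache) holds, K gives O(grant_access).
Premise 2 is O(report_request -> not grant_access); contrapositively O(grant_access -> not report_request). Since O(grant_access) holds, K gives O(not report_request).
Premise 7, O(not mute_channel -> report_request), contraposes to O(not report_request -> mute_channel); with O(not report_request) we get O(mute_channel).
From O(mute_channel) and premise 10, O(mute_channel -> report_waiver), we obtain O(report_waiver).
From O(report_waiver) and premise 9, O(report_waiver -> not escrow_log), we obtain O(not escrow_log).
Premises 1, 4, 5, 8 do not contribute to this derivation.
So O(not escrow_log) follows.

Yes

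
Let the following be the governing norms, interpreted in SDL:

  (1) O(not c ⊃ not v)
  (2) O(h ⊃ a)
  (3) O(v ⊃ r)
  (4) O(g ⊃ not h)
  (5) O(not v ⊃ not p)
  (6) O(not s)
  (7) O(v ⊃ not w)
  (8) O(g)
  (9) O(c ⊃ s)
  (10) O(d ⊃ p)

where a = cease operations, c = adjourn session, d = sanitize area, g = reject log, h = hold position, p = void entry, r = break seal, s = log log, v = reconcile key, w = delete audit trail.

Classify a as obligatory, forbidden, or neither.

Neither

Premise 2 is O(h ⊃ a), but O(h) is not derivable from the premises, so it does not yield O(a).
No premise or chain of K-axiom applications forces O(a), and none forces O(not a). So a is neither obligatory nor forbidden under these norms.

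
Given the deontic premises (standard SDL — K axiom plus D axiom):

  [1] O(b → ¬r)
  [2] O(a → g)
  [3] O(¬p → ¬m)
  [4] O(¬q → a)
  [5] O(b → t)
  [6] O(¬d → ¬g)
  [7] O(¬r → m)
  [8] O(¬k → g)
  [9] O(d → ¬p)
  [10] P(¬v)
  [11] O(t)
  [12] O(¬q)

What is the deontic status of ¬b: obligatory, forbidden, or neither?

Obligatory

From premise 12 we have O(¬q).
Applying K to premise 4 (O(¬q → a)) and O(¬q) yields O(a).
Applying K to premise 2 (O(a → g)) and O(a) yields O(g).
Premise 6 is O(¬d → ¬g); contrapositively O(g → d). Since O(g) holds, K gives O(d).
With premise 9, O(d → ¬p), the K-axiom yields O(¬p).
Applying K to premise 3 (O(¬p → ¬m)) and O(¬p) yields O(¬m).
The contrapositive of premise 7 (O(¬r → m)) is O(¬m → r), and O(¬m) is already established, so O(r).
The contrapositive of premise 1 (O(b → ¬r)) is O(r → ¬b), and O(r) is already established, so O(¬b).
Premises 5, 8, 10, 11 do not contribute to this derivation.
Hence ¬b is obligatory.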